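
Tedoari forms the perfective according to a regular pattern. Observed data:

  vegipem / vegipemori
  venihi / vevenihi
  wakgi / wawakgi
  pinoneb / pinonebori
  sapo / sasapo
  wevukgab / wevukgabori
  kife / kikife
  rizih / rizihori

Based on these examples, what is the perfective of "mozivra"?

"mozivra" ends in a vowel. The stems ending in a vowel (sapo → sasapo, venihi → vevenihi, wakgi → wawakgi) repeat the first consonant+vowel as a prefix.
The other pattern: stems ending in a consonant add -ori.
So mozivra → momozivra.

momozivra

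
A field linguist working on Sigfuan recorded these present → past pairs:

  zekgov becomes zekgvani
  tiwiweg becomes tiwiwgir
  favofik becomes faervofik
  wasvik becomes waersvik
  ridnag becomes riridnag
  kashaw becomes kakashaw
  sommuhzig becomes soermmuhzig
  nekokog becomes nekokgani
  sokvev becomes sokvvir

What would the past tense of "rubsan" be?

rurubsan

"rubsan" has last vowel 'a'. The stems whose last vowel is 'a' (kashaw → kakashaw, ridnag → riridnag) repeat the first consonant+vowel as a prefix.
The other patterns: stems whose last vowel is 'i' insert -er- after the first vowel; stems whose last vowel is 'e' delete the last vowel and add -ir; stems whose last vowel is 'o' delete the last vowel and add -ani.
So rubsan → rurubsan.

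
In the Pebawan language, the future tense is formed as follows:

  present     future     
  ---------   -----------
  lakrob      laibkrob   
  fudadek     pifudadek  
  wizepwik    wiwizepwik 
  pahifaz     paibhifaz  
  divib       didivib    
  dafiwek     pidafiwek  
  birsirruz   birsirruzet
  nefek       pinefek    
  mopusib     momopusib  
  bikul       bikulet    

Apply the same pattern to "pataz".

paibtaz

birsirruz and pahifaz both end in -z yet inflect differently (birsirruzet, paibhifaz), so the final letter is not what conditions the rule; the last vowel is.
"pataz" has last vowel 'a'. The one such stem in the data (pahifaz → paibhifaz) inserts -ib- after the first vowel (as does lakrob), so the same rule applies.
The other patterns: stems whose last vowel is 'u' add -et; stems whose last vowel is 'i' repeat the first consonant+vowel as a prefix; stems whose last vowel is 'e' add the prefix pi-.
So pataz → paibtaz.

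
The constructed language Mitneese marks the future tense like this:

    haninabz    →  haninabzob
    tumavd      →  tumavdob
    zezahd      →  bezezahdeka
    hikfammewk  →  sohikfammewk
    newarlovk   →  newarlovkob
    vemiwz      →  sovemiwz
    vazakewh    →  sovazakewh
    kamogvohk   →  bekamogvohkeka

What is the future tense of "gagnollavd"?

gagnollavdob

"gagnollavd" has second-to-last letter 'v'. The stems whose second-to-last letter is 'v' (tumavd → tumavdob, newarlovk → newarlovkob) add -ob.
So gagnollavd → gagnollavdob.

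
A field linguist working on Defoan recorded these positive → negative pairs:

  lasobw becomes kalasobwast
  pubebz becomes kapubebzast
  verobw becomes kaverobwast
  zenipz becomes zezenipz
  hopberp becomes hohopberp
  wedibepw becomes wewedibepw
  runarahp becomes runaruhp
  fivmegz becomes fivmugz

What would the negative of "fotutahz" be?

fotutuhz

pubebz and zenipz both end in -z yet inflect differently (kapubebzast, zezenipz), so the final letter is not what conditions the rule; the second-to-last letter is.
"fotutahz" has second-to-last letter 'h'. The one such stem in the data (runarahp → runaruhp) changes the last vowel to 'u' (as does fivmegz), so the same rule applies.
So fotutahz → fotutuhz.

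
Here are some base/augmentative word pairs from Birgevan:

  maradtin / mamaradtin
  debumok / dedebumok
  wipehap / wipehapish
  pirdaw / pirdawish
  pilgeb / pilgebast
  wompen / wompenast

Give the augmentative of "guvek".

guvekast

maradtin and wompen both end in -n yet inflect differently (mamaradtin, wompenast), so the final letter is not what conditions the rule; the last vowel is.
"guvek" has last vowel 'e'. The stems whose last vowel is 'e' (pilgeb → pilgebast, wompen → wompenast) add -ast.
The other patterns: stems whose last vowel is 'i' or 'o' repeat the first consonant+vowel as a prefix; stems whose last vowel is 'a' add -ish.
So guvek → guvekast.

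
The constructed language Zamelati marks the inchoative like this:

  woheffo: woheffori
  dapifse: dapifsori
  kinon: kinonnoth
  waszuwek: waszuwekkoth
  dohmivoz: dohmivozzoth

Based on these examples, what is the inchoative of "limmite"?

"limmite" ends in a vowel. The stems ending in a vowel (dapifse → dapifsori, woheffo → woheffori) drop the final letter and add -ori.
The other pattern: stems ending in a consonant double the final consonant and add -oth.
So limmite → limmitori.

limmitori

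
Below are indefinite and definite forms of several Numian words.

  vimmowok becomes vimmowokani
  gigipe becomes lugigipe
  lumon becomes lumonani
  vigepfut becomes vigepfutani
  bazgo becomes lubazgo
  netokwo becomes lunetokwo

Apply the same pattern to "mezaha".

lumon and netokwo both have last vowel 'o' yet inflect differently (lumonani, lunetokwo), so the last vowel is not what conditions the rule; whether the stem ends in a vowel or a consonant is.
"mezaha" ends in a vowel. The stems ending in a vowel (gigipe → lugigipe, netokwo → lunetokwo, bazgo → lubazgo) add the prefix lu-.
So mezaha → lumezaha.

lumezaha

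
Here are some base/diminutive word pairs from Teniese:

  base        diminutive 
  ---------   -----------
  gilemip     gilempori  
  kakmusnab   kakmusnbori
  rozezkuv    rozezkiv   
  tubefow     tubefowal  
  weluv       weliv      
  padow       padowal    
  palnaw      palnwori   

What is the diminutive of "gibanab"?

gibanbori

tubefow and palnaw both end in -w yet inflect differently (tubefowal, palnwori), so the final letter is not what conditions the rule; the last vowel is.
"gibanab" has last vowel 'a'. The stems whose last vowel is 'a' (palnaw → palnwori, kakmusnab → kakmusnbori) delete the last vowel and add -ori.
So gibanab → gibanbori.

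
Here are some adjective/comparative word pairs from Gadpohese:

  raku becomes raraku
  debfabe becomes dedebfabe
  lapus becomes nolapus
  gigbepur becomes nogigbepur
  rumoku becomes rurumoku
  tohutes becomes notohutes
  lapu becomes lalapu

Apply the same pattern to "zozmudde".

zozozmudde

debfabe and tohutes both have last vowel 'e' yet inflect differently (dedebfabe, notohutes), so the last vowel is not what conditions the rule; whether the stem ends in a vowel or a consonant is.
"zozmudde" ends in a vowel. The stems ending in a vowel (raku → raraku, debfabe → dedebfabe, lapu → lalapu) repeat the first consonant+vowel as a prefix.
The other pattern: stems ending in a consonant add the prefix no-.
So zozmudde → zozozmudde.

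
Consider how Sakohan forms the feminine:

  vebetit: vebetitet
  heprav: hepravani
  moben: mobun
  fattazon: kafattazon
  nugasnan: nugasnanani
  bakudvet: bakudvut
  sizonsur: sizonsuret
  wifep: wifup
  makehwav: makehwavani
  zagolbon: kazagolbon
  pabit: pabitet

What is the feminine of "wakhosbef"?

wakhosbuf

"wakhosbef" has last vowel 'e'. The stems whose last vowel is 'e' (wifep → wifup, moben → mobun, bakudvet → bakudvut) change the last vowel to 'u'.
The other patterns: stems whose last vowel is 'o' add the prefix ka-; stems whose last vowel is 'a' add -ani; stems whose last vowel is 'i' or 'u' add -et.
So wakhosbef → wakhosbuf.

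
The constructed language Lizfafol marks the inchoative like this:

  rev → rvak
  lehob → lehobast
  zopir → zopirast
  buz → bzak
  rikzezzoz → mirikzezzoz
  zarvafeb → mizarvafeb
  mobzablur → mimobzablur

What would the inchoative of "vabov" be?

vabovast

buz and rikzezzoz both end in -z yet inflect differently (bzak, mirikzezzoz), so the final letter is not what conditions the rule; the number of vowels is.
"vabov" has 2 vowels. The stems with 2 vowels (lehob → lehobast, zopir → zopirast) add -ast.
The other patterns: stems with 1 vowel delete the last vowel and add -ak; stems with 3 vowels add the prefix mi-.
So vabov → vabovast.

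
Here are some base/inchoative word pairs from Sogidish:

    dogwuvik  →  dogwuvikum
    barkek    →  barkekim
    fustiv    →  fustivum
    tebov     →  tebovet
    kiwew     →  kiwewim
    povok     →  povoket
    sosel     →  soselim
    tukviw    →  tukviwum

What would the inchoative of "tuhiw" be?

tuhiwum

povok and barkek both end in -k yet inflect differently (povoket, barkekim), so the final letter is not what conditions the rule; the last vowel is.
"tuhiw" has last vowel 'i'. The stems whose last vowel is 'i' (tukviw → tukviwum, fustiv → fustivum, dogwuvik → dogwuvikum) add -um.
The other patterns: stems whose last vowel is 'o' add -et; stems whose last vowel is 'e' add -im.
So tuhiw → tuhiwum.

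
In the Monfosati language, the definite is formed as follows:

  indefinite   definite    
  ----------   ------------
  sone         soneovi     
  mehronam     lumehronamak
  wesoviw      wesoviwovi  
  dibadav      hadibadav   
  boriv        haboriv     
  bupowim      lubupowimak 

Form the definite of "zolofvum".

dibadav and mehronam both have last vowel 'a' yet inflect differently (hadibadav, lumehronamak), so the last vowel is not what conditions the rule; the final letter is.
"zolofvum" ends in -m. The stems ending in -m (mehronam → lumehronamak, bupowim → lubupowimak) add lu- … -ak around the stem.
So zolofvum → luzolofvumak.

luzolofvumak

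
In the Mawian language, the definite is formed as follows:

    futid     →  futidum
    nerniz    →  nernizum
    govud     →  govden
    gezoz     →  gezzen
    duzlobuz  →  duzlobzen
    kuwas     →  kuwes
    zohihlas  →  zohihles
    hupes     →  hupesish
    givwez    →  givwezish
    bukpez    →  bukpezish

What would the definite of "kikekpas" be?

futid and govud both end in -d yet inflect differently (futidum, govden), so the final letter is not what conditions the rule; the last vowel is.
"kikekpas" has last vowel 'a'. The stems whose last vowel is 'a' (kuwas → kuwes, zohihlas → zohihles) change the last vowel to 'e'.
The other patterns: stems whose last vowel is 'i' add -um; stems whose last vowel is 'o' or 'u' delete the last vowel and add -en; stems whose last vowel is 'e' add -ish.
So kikekpas → kikekpes.

kikekpes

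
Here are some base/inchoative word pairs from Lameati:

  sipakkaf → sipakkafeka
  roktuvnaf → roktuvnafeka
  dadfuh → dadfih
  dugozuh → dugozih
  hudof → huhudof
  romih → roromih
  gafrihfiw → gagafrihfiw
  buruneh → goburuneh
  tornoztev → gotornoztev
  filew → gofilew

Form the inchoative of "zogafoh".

zozogafoh

sipakkaf and hudof both end in -f yet inflect differently (sipakkafeka, huhudof), so the final letter is not what conditions the rule; the last vowel is.
"zogafoh" has last vowel 'o'. The one such stem in the data (hudof → huhudof) repeats the first consonant+vowel as a prefix (as do romih, gafrihfiw), so the same rule applies.
The other patterns: stems whose last vowel is 'a' add -eka; stems whose last vowel is 'u' change the last vowel to 'i'; stems whose last vowel is 'e' add the prefix go-.
So zogafoh → zozogafoh.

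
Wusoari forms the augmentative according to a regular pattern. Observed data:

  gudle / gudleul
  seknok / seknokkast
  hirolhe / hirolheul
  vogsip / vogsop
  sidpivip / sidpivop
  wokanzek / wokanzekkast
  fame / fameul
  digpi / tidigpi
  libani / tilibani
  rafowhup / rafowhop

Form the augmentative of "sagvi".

tisagvi

wokanzek and hirolhe both have last vowel 'e' yet inflect differently (wokanzekkast, hirolheul), so the last vowel is not what conditions the rule; the final letter is.
"sagvi" ends in -i. The stems ending in -i (digpi → tidigpi, libani → tilibani) add the prefix ti-.
The other patterns: stems ending in -k double the final consonant and add -ast; stems ending in -e add -ul; stems ending in -p change the last vowel to 'o'.
So sagvi → tisagvi.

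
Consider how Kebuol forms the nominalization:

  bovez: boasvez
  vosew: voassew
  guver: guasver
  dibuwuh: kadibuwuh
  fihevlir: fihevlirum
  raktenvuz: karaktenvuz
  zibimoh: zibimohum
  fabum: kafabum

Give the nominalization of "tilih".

tilihum

raktenvuz and bovez both end in -z yet inflect differently (karaktenvuz, boasvez), so the final letter is not what conditions the rule; the last vowel is.
"tilih" has last vowel 'i'. The one such stem in the data (fihevlir → fihevlirum) adds -um, so the same rule applies.
So tilih → tilihum.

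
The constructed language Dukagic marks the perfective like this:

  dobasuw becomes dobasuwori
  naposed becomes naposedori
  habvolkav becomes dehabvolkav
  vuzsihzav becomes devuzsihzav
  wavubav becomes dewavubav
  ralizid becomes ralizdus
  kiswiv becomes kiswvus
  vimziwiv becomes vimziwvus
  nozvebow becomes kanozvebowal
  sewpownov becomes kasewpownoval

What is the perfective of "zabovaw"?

"zabovaw" has last vowel 'a'. The stems whose last vowel is 'a' (habvolkav → dehabvolkav, vuzsihzav → devuzsihzav, wavubav → dewavubav) add the prefix de-.
The other patterns: stems whose last vowel is 'e' or 'u' add -ori; stems whose last vowel is 'i' delete the last vowel and add -us; stems whose last vowel is 'o' add ka- … -al around the stem.
So zabovaw → dezabovaw.

dezabovaw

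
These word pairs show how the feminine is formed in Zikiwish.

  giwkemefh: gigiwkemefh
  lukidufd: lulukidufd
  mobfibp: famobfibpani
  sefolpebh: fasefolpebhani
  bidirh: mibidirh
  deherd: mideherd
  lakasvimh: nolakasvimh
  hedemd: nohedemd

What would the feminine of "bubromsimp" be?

nobubromsimp

giwkemefh and sefolpebh both end in -h yet inflect differently (gigiwkemefh, fasefolpebhani), so the final letter is not what conditions the rule; the second-to-last letter is.
"bubromsimp" has second-to-last letter 'm'. The stems whose second-to-last letter is 'm' (lakasvimh → nolakasvimh, hedemd → nohedemd) add the prefix no-.
The other patterns: stems whose second-to-last letter is 'f' repeat the first consonant+vowel as a prefix; stems whose second-to-last letter is 'b' add fa- … -ani around the stem; stems whose second-to-last letter is 'r' add the prefix mi-.
So bubromsimp → nobubromsimp.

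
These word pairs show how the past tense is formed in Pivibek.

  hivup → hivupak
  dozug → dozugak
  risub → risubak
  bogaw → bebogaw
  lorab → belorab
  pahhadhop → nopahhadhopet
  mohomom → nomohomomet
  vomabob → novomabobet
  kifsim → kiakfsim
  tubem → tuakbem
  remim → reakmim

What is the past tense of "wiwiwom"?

nowiwiwomet

"wiwiwom" has last vowel 'o'. The stems whose last vowel is 'o' (pahhadhop → nopahhadhopet, mohomom → nomohomomet, vomabob → novomabobet) add no- … -et around the stem.
The other patterns: stems whose last vowel is 'u' add -ak; stems whose last vowel is 'a' add the prefix be-; stems whose last vowel is 'e' or 'i' insert -ak- after the first vowel.
So wiwiwom → nowiwiwomet.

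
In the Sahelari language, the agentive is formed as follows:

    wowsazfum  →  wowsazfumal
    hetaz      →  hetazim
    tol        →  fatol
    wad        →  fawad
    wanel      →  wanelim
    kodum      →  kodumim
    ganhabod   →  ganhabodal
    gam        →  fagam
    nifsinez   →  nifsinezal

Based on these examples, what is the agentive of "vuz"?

favuz

"vuz" has 1 vowel. The stems with 1 vowel (gam → fagam, tol → fatol, wad → fawad) add the prefix fa-.
The other patterns: stems with 2 vowels add -im; stems with 3 vowels add -al.
So vuz → favuz.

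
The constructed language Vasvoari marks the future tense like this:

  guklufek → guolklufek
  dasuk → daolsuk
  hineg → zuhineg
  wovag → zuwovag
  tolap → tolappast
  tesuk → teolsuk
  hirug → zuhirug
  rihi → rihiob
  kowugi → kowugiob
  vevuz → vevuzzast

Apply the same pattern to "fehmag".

zufehmag

hirug and dasuk both have last vowel 'u' yet inflect differently (zuhirug, daolsuk), so the last vowel is not what conditions the rule; the final letter is.
"fehmag" ends in -g. The stems ending in -g (hineg → zuhineg, wovag → zuwovag, hirug → zuhirug) add the prefix zu-.
The other patterns: stems ending in -i add -ob; stems ending in -k insert -ol- after the first vowel; stems ending in -p or -z double the final consonant and add -ast.
So fehmag → zufehmag.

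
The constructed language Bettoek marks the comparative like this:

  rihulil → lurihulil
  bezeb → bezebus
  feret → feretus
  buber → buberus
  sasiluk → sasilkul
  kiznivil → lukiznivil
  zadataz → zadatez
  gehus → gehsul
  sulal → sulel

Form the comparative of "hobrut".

hobrtul

kiznivil and sulal both end in -l yet inflect differently (lukiznivil, sulel), so the final letter is not what conditions the rule; the last vowel is.
"hobrut" has last vowel 'u'. The stems whose last vowel is 'u' (sasiluk → sasilkul, gehus → gehsul) delete the last vowel and add -ul.
So hobrut → hobrtul.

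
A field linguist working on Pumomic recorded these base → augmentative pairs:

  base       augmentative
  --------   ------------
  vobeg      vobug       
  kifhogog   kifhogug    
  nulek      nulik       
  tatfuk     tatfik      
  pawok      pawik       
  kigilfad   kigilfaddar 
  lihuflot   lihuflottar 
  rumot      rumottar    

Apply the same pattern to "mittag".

mittug

vobeg and nulek both have last vowel 'e' yet inflect differently (vobug, nulik), so the last vowel is not what conditions the rule; the final letter is.
"mittag" ends in -g. The stems ending in -g (vobeg → vobug, kifhogog → kifhogug) change the last vowel to 'u'.
So mittag → mittug.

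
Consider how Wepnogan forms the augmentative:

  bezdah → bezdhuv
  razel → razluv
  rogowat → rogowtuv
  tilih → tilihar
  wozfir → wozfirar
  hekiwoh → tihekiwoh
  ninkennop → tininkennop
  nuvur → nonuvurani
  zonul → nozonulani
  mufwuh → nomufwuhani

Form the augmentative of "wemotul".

nowemotulani

"wemotul" has last vowel 'u'. The stems whose last vowel is 'u' (nuvur → nonuvurani, zonul → nozonulani, mufwuh → nomufwuhani) add no- … -ani around the stem.
The other patterns: stems whose last vowel is 'a' or 'e' delete the last vowel and add -uv; stems whose last vowel is 'i' add -ar; stems whose last vowel is 'o' add the prefix ti-.
So wemotul → nowemotulani.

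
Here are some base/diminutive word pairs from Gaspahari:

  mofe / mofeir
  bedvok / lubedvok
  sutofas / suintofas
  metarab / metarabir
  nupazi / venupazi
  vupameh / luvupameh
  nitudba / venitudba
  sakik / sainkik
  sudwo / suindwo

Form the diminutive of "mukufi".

mukufiir

"mukufi" begins with m-. The stems beginning with m- (mofe → mofeir, metarab → metarabir) add -ir.
So mukufi → mukufiir.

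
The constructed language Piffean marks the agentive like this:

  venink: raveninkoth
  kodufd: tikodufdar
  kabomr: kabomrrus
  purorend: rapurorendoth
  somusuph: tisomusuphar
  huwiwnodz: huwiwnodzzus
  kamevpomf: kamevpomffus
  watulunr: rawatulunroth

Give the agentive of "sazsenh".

"sazsenh" has second-to-last letter 'n'. The stems whose second-to-last letter is 'n' (purorend → rapurorendoth, watulunr → rawatulunroth, venink → raveninkoth) add ra- … -oth around the stem.
So sazsenh → rasazsenhoth.

rasazsenhoth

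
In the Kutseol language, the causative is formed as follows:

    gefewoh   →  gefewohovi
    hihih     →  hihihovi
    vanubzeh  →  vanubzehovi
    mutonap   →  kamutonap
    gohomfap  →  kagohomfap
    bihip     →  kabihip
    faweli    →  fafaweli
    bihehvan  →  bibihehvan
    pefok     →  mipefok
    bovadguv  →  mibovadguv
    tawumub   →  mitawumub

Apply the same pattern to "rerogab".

mirerogab

hihih and bihip both have last vowel 'i' yet inflect differently (hihihovi, kabihip), so the last vowel is not what conditions the rule; the final letter is.
"rerogab" ends in -b. The one such stem in the data (tawumub → mitawumub) adds the prefix mi-, so the same rule applies.
The other patterns: stems ending in -h add -ovi; stems ending in -p add the prefix ka-; stems ending in -i or -n repeat the first consonant+vowel as a prefix.
So rerogab → mirerogab.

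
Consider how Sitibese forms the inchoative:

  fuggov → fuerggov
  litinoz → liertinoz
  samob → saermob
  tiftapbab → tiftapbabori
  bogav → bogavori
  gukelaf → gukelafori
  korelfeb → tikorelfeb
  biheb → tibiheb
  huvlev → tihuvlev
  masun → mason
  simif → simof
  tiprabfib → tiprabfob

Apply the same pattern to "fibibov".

fierbibov

samob and tiftapbab both end in -b yet inflect differently (saermob, tiftapbabori), so the final letter is not what conditions the rule; the last vowel is.
"fibibov" has last vowel 'o'. The stems whose last vowel is 'o' (fuggov → fuerggov, litinoz → liertinoz, samob → saermob) insert -er- after the first vowel.
The other patterns: stems whose last vowel is 'a' add -ori; stems whose last vowel is 'e' add the prefix ti-; stems whose last vowel is 'i' or 'u' change the last vowel to 'o'.
So fibibov → fierbibov.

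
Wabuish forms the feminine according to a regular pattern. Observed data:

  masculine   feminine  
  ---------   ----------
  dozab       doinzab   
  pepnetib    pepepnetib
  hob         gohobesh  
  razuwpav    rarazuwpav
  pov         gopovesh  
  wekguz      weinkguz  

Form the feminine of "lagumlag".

"lagumlag" has 3 vowels. The stems with 3 vowels (razuwpav → rarazuwpav, pepnetib → pepepnetib) repeat the first consonant+vowel as a prefix.
The other patterns: stems with 1 vowel add go- … -esh around the stem; stems with 2 vowels insert -in- after the first vowel.
So lagumlag → lalagumlag.

lalagumlag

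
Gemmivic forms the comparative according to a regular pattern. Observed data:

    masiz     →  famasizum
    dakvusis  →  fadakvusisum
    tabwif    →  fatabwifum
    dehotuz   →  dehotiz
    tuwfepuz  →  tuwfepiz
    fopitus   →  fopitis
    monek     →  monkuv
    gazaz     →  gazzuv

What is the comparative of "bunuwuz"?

bunuwiz

masiz and dehotuz both end in -z yet inflect differently (famasizum, dehotiz), so the final letter is not what conditions the rule; the last vowel is.
"bunuwuz" has last vowel 'u'. The stems whose last vowel is 'u' (dehotuz → dehotiz, tuwfepuz → tuwfepiz, fopitus → fopitis) change the last vowel to 'i'.
So bunuwuz → bunuwiz.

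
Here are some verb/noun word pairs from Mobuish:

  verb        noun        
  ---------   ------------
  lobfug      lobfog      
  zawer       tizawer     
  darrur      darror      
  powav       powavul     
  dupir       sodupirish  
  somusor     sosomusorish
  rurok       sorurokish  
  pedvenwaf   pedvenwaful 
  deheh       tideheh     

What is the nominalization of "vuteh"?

tivuteh

"vuteh" has last vowel 'e'. The stems whose last vowel is 'e' (deheh → tideheh, zawer → tizawer) add the prefix ti-.
So vuteh → tivuteh.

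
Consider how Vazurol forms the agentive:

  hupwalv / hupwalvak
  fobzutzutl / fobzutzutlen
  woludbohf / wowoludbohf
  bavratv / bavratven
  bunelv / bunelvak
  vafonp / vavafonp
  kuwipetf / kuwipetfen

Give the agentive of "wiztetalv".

hupwalv and bavratv both end in -v yet inflect differently (hupwalvak, bavratven), so the final letter is not what conditions the rule; the second-to-last letter is.
"wiztetalv" has second-to-last letter 'l'. The stems whose second-to-last letter is 'l' (hupwalv → hupwalvak, bunelv → bunelvak) add -ak.
The other patterns: stems whose second-to-last letter is 't' add -en; stems whose second-to-last letter is 'h' or 'n' repeat the first consonant+vowel as a prefix.
So wiztetalv → wiztetalvak.

wiztetalvak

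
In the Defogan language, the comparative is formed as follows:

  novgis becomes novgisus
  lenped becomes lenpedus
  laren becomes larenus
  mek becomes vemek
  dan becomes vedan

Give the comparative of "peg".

laren and dan both end in -n yet inflect differently (larenus, vedan), so the final letter is not what conditions the rule; the number of vowels is.
"peg" has 1 vowel. The stems with 1 vowel (mek → vemek, dan → vedan) add the prefix ve-.
So peg → vepeg.

vepeg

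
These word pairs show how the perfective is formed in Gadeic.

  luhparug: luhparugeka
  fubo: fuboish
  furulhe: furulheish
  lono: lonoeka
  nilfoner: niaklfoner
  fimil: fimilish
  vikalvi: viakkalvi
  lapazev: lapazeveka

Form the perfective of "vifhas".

viakfhas

fubo and lono both end in -o yet inflect differently (fuboish, lonoeka), so the final letter is not what conditions the rule; the first letter is.
"vifhas" begins with v-. The one such stem in the data (vikalvi → viakkalvi) inserts -ak- after the first vowel (as does nilfoner), so the same rule applies.
So vifhas → viakfhas.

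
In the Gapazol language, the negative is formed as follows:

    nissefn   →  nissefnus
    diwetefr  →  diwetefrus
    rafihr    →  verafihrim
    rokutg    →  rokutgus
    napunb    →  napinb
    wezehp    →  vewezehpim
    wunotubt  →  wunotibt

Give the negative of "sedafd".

rafihr and diwetefr both end in -r yet inflect differently (verafihrim, diwetefrus), so the final letter is not what conditions the rule; the second-to-last letter is.
"sedafd" has second-to-last letter 'f'. The stems whose second-to-last letter is 'f' (diwetefr → diwetefrus, nissefn → nissefnus) add -us.
So sedafd → sedafdus.

sedafdus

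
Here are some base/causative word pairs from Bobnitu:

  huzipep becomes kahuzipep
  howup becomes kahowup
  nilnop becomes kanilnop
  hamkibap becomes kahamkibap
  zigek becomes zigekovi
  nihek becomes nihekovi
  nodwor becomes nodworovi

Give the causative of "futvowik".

futvowikovi

huzipep and zigek both have last vowel 'e' yet inflect differently (kahuzipep, zigekovi), so the last vowel is not what conditions the rule; the final letter is.
"futvowik" ends in -k. The stems ending in -k (zigek → zigekovi, nihek → nihekovi) add -ovi.
So futvowik → futvowikovi.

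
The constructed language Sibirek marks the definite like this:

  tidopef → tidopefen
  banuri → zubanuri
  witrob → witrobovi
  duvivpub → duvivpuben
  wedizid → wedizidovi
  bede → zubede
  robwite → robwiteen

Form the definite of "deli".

delien

bede and robwite both end in -e yet inflect differently (zubede, robwiteen), so the final letter is not what conditions the rule; the first letter is.
"deli" begins with d-. The one such stem in the data (duvivpub → duvivpuben) adds -en, so the same rule applies.
The other patterns: stems beginning with b- add the prefix zu-; stems beginning with w- add -ovi.
So deli → delien.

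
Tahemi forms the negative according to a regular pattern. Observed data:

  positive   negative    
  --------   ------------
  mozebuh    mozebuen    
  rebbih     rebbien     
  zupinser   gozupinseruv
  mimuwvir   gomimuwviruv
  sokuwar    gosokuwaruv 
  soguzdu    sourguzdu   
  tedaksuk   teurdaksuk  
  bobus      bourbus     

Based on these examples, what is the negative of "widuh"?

widuen

rebbih and mimuwvir both have last vowel 'i' yet inflect differently (rebbien, gomimuwviruv), so the last vowel is not what conditions the rule; the final letter is.
"widuh" ends in -h. The stems ending in -h (mozebuh → mozebuen, rebbih → rebbien) drop the final letter and add -en.
So widuh → widuen.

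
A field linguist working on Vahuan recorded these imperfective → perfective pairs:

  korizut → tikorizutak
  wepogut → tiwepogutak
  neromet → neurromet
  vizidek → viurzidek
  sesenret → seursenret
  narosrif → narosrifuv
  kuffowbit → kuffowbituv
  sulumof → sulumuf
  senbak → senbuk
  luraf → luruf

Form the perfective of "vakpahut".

korizut and neromet both end in -t yet inflect differently (tikorizutak, neurromet), so the final letter is not what conditions the rule; the last vowel is.
"vakpahut" has last vowel 'u'. The stems whose last vowel is 'u' (korizut → tikorizutak, wepogut → tiwepogutak) add ti- … -ak around the stem.
So vakpahut → tivakpahutak.

tivakpahutak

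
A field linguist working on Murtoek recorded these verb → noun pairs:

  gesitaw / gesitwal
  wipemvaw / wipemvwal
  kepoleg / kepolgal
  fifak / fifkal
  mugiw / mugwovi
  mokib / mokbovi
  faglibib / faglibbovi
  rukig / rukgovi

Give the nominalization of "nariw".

narwovi

"nariw" has last vowel 'i'. The stems whose last vowel is 'i' (mokib → mokbovi, rukig → rukgovi, faglibib → faglibbovi) delete the last vowel and add -ovi.
The other pattern: stems whose last vowel is 'a' or 'e' delete the last vowel and add -al.
So nariw → narwovi.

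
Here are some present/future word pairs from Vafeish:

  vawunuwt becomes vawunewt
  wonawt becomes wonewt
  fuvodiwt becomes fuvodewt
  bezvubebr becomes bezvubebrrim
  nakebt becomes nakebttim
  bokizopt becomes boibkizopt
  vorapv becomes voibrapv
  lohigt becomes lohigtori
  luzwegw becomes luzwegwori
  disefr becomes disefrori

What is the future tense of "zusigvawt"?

zusigvewt

vawunuwt and nakebt both end in -t yet inflect differently (vawunewt, nakebttim), so the final letter is not what conditions the rule; the second-to-last letter is.
"zusigvawt" has second-to-last letter 'w'. The stems whose second-to-last letter is 'w' (vawunuwt → vawunewt, wonawt → wonewt, fuvodiwt → fuvodewt) change the last vowel to 'e'.
The other patterns: stems whose second-to-last letter is 'b' double the final consonant and add -im; stems whose second-to-last letter is 'p' insert -ib- after the first vowel; stems whose second-to-last letter is 'f' or 'g' add -ori.
So zusigvawt → zusigvewt.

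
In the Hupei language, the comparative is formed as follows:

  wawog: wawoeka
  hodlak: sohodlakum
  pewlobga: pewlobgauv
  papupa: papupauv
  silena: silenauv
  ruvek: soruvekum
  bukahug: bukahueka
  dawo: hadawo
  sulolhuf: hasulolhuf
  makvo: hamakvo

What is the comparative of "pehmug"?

pehmueka

hodlak and papupa both have last vowel 'a' yet inflect differently (sohodlakum, papupauv), so the last vowel is not what conditions the rule; the final letter is.
"pehmug" ends in -g. The stems ending in -g (bukahug → bukahueka, wawog → wawoeka) drop the final letter and add -eka.
So pehmug → pehmueka.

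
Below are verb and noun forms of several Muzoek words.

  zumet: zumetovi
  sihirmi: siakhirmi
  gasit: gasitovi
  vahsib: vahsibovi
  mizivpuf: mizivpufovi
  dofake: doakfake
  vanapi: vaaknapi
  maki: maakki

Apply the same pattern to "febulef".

febulefovi

gasit and vanapi both have last vowel 'i' yet inflect differently (gasitovi, vaaknapi), so the last vowel is not what conditions the rule; whether the stem ends in a vowel or a consonant is.
"febulef" ends in a consonant. The stems ending in a consonant (gasit → gasitovi, zumet → zumetovi, vahsib → vahsibovi) add -ovi.
The other pattern: stems ending in a vowel insert -ak- after the first vowel.
So febulef → febulefovi.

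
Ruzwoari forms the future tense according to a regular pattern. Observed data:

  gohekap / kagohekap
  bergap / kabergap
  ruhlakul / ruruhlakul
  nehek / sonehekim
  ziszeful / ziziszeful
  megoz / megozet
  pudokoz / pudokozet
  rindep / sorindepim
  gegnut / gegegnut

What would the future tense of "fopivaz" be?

"fopivaz" has last vowel 'a'. The stems whose last vowel is 'a' (gohekap → kagohekap, bergap → kabergap) add the prefix ka-.
So fopivaz → kafopivaz.

kafopivaz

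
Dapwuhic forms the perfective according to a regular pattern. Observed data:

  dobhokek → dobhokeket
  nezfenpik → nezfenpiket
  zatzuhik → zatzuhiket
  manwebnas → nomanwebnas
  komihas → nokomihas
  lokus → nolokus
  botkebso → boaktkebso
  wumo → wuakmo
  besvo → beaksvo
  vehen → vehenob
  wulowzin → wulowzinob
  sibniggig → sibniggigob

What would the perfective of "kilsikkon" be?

kilsikkonob

dobhokek and vehen both have last vowel 'e' yet inflect differently (dobhokeket, vehenob), so the last vowel is not what conditions the rule; the final letter is.
"kilsikkon" ends in -n. The stems ending in -n (vehen → vehenob, wulowzin → wulowzinob) add -ob.
So kilsikkon → kilsikkonob.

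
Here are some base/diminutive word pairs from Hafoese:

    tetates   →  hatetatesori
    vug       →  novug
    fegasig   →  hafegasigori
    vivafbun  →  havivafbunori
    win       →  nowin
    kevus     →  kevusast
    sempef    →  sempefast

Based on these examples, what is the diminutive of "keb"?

nokeb

win and vivafbun both end in -n yet inflect differently (nowin, havivafbunori), so the final letter is not what conditions the rule; the number of vowels is.
"keb" has 1 vowel. The stems with 1 vowel (win → nowin, vug → novug) add the prefix no-.
So keb → nokeb.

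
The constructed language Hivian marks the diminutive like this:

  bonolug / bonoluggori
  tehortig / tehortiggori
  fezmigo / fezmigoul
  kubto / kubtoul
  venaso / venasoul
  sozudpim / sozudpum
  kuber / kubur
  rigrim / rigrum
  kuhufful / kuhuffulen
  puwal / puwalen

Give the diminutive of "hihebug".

tehortig and sozudpim both have last vowel 'i' yet inflect differently (tehortiggori, sozudpum), so the last vowel is not what conditions the rule; the final letter is.
"hihebug" ends in -g. The stems ending in -g (bonolug → bonoluggori, tehortig → tehortiggori) double the final consonant and add -ori.
So hihebug → hihebuggori.

hihebuggori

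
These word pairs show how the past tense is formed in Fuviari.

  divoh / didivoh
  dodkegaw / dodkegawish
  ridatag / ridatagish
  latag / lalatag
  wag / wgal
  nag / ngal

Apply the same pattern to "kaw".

kwal

"kaw" has 1 vowel. The stems with 1 vowel (wag → wgal, nag → ngal) delete the last vowel and add -al.
The other patterns: stems with 2 vowels repeat the first consonant+vowel as a prefix; stems with 3 vowels add -ish.
So kaw → kwal.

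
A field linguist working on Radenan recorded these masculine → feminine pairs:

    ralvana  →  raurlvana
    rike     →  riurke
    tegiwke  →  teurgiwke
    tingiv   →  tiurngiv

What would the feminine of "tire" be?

tiurre

Every pair shown (ralvana → raurlvana, rike → riurke, tegiwke → teurgiwke, …) follows the same rule: insert -ur- after the first vowel.
So tire → tiurre.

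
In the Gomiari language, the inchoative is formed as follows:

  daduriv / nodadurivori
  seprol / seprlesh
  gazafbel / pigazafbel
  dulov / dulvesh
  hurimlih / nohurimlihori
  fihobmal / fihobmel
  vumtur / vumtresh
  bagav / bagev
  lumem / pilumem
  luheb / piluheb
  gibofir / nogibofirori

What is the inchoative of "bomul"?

"bomul" has last vowel 'u'. The one such stem in the data (vumtur → vumtresh) deletes the last vowel and adds -esh (as do seprol, dulov), so the same rule applies.
The other patterns: stems whose last vowel is 'e' add the prefix pi-; stems whose last vowel is 'i' add no- … -ori around the stem; stems whose last vowel is 'a' change the last vowel to 'e'.
So bomul → bomlesh.

bomlesh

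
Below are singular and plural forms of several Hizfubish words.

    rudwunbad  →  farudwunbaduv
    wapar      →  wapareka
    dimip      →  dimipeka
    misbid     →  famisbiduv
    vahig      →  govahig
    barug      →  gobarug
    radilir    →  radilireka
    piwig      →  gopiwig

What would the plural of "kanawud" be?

fakanawuduv

vahig and misbid both have last vowel 'i' yet inflect differently (govahig, famisbiduv), so the last vowel is not what conditions the rule; the final letter is.
"kanawud" ends in -d. The stems ending in -d (misbid → famisbiduv, rudwunbad → farudwunbaduv) add fa- … -uv around the stem.
So kanawud → fakanawuduv.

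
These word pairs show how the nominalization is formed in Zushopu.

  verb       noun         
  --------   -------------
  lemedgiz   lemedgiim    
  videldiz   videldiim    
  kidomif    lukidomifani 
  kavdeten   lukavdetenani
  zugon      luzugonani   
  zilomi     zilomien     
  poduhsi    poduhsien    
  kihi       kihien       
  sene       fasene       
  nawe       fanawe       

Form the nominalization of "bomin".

"bomin" ends in -n. The stems ending in -n (kavdeten → lukavdetenani, zugon → luzugonani) add lu- … -ani around the stem.
So bomin → lubominani.

lubominani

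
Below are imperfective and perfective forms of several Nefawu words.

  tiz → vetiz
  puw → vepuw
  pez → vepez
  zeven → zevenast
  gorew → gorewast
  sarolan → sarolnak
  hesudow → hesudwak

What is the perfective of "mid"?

vemid

puw and gorew both end in -w yet inflect differently (vepuw, gorewast), so the final letter is not what conditions the rule; the number of vowels is.
"mid" has 1 vowel. The stems with 1 vowel (tiz → vetiz, puw → vepuw, pez → vepez) add the prefix ve-.
The other patterns: stems with 2 vowels add -ast; stems with 3 vowels delete the last vowel and add -ak.
So mid → vemid.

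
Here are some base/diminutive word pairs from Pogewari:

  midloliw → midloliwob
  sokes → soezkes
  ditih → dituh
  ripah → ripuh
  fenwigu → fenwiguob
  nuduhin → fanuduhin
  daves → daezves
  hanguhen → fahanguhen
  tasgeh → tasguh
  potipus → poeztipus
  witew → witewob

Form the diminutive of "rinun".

"rinun" ends in -n. The stems ending in -n (hanguhen → fahanguhen, nuduhin → fanuduhin) add the prefix fa-.
The other patterns: stems ending in -h change the last vowel to 'u'; stems ending in -u or -w add -ob; stems ending in -s insert -ez- after the first vowel.
So rinun → farinun.

farinun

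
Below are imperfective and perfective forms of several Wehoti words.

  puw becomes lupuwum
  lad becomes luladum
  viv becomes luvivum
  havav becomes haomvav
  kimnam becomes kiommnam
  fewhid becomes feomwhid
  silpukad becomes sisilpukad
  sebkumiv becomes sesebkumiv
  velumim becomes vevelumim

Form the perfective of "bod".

viv and havav both end in -v yet inflect differently (luvivum, haomvav), so the final letter is not what conditions the rule; the number of vowels is.
"bod" has 1 vowel. The stems with 1 vowel (puw → lupuwum, lad → luladum, viv → luvivum) add lu- … -um around the stem.
The other patterns: stems with 2 vowels insert -om- after the first vowel; stems with 3 vowels repeat the first consonant+vowel as a prefix.
So bod → lubodum.

lubodum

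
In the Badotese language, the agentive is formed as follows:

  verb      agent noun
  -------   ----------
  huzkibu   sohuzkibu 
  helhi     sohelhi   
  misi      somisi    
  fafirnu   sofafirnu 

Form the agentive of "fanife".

sofanife

Every pair shown (huzkibu → sohuzkibu, helhi → sohelhi, misi → somisi, …) follows the same rule: add the prefix so-.
So fanife → sofanife.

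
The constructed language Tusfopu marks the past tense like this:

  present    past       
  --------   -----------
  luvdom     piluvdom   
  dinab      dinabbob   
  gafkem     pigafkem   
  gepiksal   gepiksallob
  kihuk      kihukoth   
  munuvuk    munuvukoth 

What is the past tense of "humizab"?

gepiksal and gafkem both begin with g- yet inflect differently (gepiksallob, pigafkem), so the first letter is not what conditions the rule; the final letter is.
"humizab" ends in -b. The one such stem in the data (dinab → dinabbob) doubles the final consonant and adds -ob (as does gepiksal), so the same rule applies.
So humizab → humizabbob.

humizabbob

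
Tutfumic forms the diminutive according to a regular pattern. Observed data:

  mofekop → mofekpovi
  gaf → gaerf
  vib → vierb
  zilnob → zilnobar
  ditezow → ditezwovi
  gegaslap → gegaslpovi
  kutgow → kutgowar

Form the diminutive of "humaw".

humawar

vib and zilnob both end in -b yet inflect differently (vierb, zilnobar), so the final letter is not what conditions the rule; the number of vowels is.
"humaw" has 2 vowels. The stems with 2 vowels (zilnob → zilnobar, kutgow → kutgowar) add -ar.
The other patterns: stems with 1 vowel insert -er- after the first vowel; stems with 3 vowels delete the last vowel and add -ovi.
So humaw → humawar.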